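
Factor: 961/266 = 2^(-1)*7^( - 1)* 19^(-1)*31^2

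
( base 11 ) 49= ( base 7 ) 104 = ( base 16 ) 35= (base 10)53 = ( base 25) 23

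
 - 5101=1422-6523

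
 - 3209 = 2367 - 5576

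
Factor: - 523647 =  - 3^2*83^1*701^1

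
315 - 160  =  155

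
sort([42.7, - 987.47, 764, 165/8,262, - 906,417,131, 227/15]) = [ - 987.47,-906,227/15,165/8, 42.7,131, 262, 417, 764]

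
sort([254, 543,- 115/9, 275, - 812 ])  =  [  -  812,- 115/9, 254, 275, 543]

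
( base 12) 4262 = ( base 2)1110001101010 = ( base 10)7274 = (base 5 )213044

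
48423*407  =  19708161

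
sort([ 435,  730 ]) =[ 435,730] 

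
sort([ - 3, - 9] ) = [ - 9, - 3 ]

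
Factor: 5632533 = 3^2*625837^1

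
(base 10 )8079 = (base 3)102002020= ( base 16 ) 1F8F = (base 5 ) 224304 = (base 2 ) 1111110001111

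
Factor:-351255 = -3^1 * 5^1*23417^1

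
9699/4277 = 9699/4277 = 2.27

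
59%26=7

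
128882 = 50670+78212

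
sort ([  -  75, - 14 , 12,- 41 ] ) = [ - 75, - 41, - 14, 12]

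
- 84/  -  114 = 14/19 = 0.74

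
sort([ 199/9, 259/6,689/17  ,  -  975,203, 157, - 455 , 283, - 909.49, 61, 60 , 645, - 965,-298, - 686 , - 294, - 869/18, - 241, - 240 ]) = [ - 975 , - 965,-909.49, - 686,  -  455, - 298 , - 294, - 241  , - 240,-869/18, 199/9, 689/17,259/6,60, 61, 157,203 , 283,645] 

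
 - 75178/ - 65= 1156  +  38/65 = 1156.58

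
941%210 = 101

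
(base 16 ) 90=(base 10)144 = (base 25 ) 5j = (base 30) 4o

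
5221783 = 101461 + 5120322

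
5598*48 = 268704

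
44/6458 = 22/3229= 0.01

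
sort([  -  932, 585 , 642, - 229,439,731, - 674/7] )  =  [-932, - 229,-674/7, 439,585,642,731]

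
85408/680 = 125  +  3/5 = 125.60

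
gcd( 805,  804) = 1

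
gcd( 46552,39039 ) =11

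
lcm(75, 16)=1200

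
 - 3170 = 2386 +-5556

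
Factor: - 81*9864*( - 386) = 308407824 = 2^4 * 3^6*137^1 *193^1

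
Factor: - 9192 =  - 2^3* 3^1*383^1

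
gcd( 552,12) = 12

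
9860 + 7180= 17040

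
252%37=30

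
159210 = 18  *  8845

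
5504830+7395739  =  12900569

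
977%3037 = 977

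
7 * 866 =6062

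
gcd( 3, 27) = 3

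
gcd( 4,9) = 1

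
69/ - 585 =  - 23/195 = -  0.12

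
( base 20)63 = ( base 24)53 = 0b1111011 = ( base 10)123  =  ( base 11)102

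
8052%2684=0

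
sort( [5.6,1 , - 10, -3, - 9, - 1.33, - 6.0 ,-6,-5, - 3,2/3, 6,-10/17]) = [ - 10,-9 , - 6.0, - 6, - 5, - 3, - 3 , - 1.33, -10/17,2/3, 1 , 5.6, 6]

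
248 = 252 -4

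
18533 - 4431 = 14102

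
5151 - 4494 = 657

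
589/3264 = 589/3264=0.18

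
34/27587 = 34/27587 = 0.00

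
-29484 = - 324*91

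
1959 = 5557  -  3598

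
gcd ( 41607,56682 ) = 603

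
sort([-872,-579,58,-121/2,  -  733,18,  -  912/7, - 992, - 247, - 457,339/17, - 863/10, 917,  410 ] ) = [-992,  -  872,-733, - 579, - 457,  -  247, - 912/7,-863/10, - 121/2,18, 339/17,58,410, 917]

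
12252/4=3063 = 3063.00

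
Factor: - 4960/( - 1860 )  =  2^3*3^( - 1) = 8/3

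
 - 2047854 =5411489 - 7459343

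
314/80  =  3+37/40 = 3.92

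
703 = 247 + 456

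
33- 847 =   -  814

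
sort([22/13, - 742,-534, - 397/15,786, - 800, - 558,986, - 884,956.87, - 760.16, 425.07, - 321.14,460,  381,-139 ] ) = [ - 884, - 800, - 760.16, - 742,  -  558,  -  534, - 321.14, - 139, - 397/15,  22/13,  381,425.07  ,  460,786, 956.87,986] 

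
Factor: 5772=2^2 * 3^1*  13^1*37^1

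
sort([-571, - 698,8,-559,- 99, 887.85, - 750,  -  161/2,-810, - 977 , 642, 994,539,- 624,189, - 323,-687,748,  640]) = [-977, - 810, - 750, -698 , - 687,-624, - 571,-559,  -  323, - 99, - 161/2,  8,189, 539 , 640,642,748,887.85 , 994] 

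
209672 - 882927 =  - 673255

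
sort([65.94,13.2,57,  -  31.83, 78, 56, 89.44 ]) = [ - 31.83, 13.2 , 56, 57, 65.94,78,  89.44 ]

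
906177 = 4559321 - 3653144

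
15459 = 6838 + 8621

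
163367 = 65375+97992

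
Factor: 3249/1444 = 2^( - 2) *3^2=9/4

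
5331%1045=106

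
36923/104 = 36923/104 = 355.03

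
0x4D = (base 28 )2l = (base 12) 65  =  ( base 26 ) 2P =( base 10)77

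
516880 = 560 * 923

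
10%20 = 10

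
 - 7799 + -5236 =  - 13035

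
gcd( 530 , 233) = 1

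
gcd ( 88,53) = 1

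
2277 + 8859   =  11136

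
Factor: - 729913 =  - 729913^1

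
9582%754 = 534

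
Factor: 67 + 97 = 164 = 2^2*41^1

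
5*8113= 40565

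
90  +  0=90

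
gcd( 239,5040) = 1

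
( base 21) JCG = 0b10000111000111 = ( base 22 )hj1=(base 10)8647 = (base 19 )14i2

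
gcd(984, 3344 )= 8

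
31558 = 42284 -10726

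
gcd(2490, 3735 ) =1245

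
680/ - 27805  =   - 1 + 5425/5561 = -  0.02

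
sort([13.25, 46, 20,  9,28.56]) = [9, 13.25, 20, 28.56,46] 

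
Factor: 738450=2^1 * 3^3*5^2 * 547^1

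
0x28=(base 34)16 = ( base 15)2a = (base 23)1h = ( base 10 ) 40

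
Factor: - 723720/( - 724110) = 24124/24137 = 2^2*37^1 * 163^1 * 24137^( - 1)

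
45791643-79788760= -33997117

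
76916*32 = 2461312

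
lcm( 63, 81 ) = 567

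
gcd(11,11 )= 11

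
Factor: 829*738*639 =390941478 =2^1*3^4*41^1*71^1*829^1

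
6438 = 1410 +5028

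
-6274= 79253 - 85527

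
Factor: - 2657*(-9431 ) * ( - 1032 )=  - 25860028344 =- 2^3 *3^1*43^1* 2657^1*9431^1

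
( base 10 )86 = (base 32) 2m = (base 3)10012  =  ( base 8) 126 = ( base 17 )51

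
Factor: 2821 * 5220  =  2^2*3^2 *5^1*7^1*13^1*29^1*31^1 = 14725620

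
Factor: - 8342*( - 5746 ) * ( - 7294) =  - 2^3*7^1*13^2*17^1  *  43^1*97^1*521^1 = -  349624264808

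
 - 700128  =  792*( - 884)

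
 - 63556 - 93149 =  - 156705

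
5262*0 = 0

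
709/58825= 709/58825 = 0.01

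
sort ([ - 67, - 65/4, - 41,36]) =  [ - 67,- 41, - 65/4  ,  36 ]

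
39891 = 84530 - 44639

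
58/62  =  29/31 = 0.94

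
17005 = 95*179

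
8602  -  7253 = 1349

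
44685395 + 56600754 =101286149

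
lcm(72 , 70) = 2520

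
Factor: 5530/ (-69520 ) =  - 7/88 = - 2^ (- 3 )*7^1 * 11^(-1)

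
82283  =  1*82283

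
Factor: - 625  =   - 5^4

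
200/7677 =200/7677 = 0.03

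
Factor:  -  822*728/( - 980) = 2^2*3^1*5^( - 1)*7^( - 1) * 13^1 * 137^1 = 21372/35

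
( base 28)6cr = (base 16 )13cb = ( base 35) 44r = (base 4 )1033023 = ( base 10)5067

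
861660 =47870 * 18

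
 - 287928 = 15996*(-18) 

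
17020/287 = 59 + 87/287 = 59.30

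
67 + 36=103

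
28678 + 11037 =39715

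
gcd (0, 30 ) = 30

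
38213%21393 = 16820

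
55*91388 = 5026340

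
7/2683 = 7/2683 =0.00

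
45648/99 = 5072/11 = 461.09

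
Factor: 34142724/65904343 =313236/604627  =  2^2*3^2*7^1*11^1*41^( - 1)*113^1 * 14747^(-1 ) 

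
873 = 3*291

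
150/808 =75/404  =  0.19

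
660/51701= 660/51701=0.01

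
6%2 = 0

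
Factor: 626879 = 11^1*56989^1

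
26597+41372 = 67969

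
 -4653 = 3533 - 8186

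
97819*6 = 586914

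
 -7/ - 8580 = 7/8580 = 0.00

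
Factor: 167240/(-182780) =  - 2^1*13^( - 1 )*19^(  -  1)*113^1 = -226/247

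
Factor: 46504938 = 2^1*3^1*281^1*27583^1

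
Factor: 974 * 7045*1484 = 2^3*5^1*7^1*53^1*487^1 * 1409^1 = 10182955720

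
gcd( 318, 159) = 159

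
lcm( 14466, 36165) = 72330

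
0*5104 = 0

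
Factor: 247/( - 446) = - 2^( - 1)*13^1*19^1*223^( - 1 ) 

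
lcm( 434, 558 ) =3906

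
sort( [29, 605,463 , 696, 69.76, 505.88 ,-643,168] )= [  -  643,29, 69.76,  168, 463, 505.88,605, 696]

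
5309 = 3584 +1725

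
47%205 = 47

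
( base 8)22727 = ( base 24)gjf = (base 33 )8TI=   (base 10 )9687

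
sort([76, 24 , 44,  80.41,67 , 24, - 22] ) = [- 22,24,  24,  44,  67 , 76 , 80.41 ]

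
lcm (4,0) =0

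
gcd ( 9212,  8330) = 98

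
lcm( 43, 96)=4128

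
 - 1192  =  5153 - 6345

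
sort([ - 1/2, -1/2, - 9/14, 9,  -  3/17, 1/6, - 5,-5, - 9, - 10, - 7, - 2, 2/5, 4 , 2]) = [ - 10, - 9,-7, - 5, - 5, - 2, - 9/14,- 1/2, - 1/2, - 3/17, 1/6, 2/5,2, 4,  9]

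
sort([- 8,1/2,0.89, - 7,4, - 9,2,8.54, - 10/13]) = [ - 9,  -  8, - 7,-10/13,1/2,0.89  ,  2,4,  8.54]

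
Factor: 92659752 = 2^3*3^2 * 1286941^1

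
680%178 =146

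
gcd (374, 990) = 22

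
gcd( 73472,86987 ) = 1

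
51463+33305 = 84768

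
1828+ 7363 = 9191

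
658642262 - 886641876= - 227999614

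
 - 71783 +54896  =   - 16887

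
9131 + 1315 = 10446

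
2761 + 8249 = 11010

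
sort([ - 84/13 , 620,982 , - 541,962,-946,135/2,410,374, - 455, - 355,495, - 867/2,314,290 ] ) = [ - 946, - 541, - 455, - 867/2, - 355, - 84/13 , 135/2,290,314, 374,410 , 495,620,962,982 ] 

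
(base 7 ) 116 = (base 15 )42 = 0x3E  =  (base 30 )22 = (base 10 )62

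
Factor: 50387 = 50387^1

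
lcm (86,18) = 774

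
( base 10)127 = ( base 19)6d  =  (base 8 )177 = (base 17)78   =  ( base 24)57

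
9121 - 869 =8252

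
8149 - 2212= 5937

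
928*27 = 25056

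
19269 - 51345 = - 32076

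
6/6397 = 6/6397 = 0.00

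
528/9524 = 132/2381 =0.06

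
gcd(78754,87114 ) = 2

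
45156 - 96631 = - 51475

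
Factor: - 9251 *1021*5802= - 54801462342=- 2^1*3^1 * 11^1 * 29^2*967^1*1021^1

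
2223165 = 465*4781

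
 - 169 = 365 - 534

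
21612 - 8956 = 12656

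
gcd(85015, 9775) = 5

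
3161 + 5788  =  8949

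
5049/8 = 5049/8 = 631.12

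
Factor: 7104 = 2^6*3^1*37^1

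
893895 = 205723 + 688172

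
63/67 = 63/67= 0.94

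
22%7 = 1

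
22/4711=22/4711 =0.00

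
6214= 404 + 5810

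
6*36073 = 216438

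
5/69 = 5/69 = 0.07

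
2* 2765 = 5530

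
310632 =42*7396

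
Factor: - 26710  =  - 2^1*5^1 *2671^1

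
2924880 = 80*36561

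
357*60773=21695961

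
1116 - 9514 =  - 8398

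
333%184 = 149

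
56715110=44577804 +12137306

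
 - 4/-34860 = 1/8715= 0.00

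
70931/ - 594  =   - 70931/594  =  - 119.41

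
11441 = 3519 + 7922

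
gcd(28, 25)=1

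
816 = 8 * 102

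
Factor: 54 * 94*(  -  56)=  - 2^5*3^3*7^1*47^1 = - 284256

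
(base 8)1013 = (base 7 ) 1345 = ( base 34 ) fd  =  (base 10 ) 523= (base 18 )1b1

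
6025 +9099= 15124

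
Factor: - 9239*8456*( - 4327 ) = 2^3 * 7^1*151^1*4327^1*9239^1 = 338046805768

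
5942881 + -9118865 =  - 3175984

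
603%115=28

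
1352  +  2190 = 3542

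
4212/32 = 131 + 5/8 = 131.62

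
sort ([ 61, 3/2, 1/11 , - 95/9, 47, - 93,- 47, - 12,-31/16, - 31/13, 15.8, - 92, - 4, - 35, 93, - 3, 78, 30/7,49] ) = [ - 93, - 92, - 47 , - 35,-12, - 95/9, - 4, - 3 , - 31/13 , - 31/16, 1/11, 3/2,  30/7,15.8, 47,49, 61, 78, 93] 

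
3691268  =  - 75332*(- 49)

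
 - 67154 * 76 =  - 5103704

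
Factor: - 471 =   -  3^1*157^1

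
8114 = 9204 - 1090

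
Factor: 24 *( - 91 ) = -2^3*3^1 * 7^1*13^1 = -2184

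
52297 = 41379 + 10918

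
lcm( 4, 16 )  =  16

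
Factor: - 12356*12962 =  - 2^3*3089^1*6481^1 = - 160158472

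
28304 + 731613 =759917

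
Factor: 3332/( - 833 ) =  - 4 =- 2^2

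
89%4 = 1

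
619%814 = 619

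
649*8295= 5383455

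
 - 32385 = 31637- 64022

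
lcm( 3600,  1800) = 3600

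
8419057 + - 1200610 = 7218447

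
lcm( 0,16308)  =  0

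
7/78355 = 7/78355 = 0.00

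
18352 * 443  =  8129936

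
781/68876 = 781/68876 = 0.01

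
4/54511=4/54511 = 0.00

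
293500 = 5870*50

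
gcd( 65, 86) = 1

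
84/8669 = 84/8669 = 0.01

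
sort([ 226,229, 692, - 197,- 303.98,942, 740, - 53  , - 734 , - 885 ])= [ - 885, - 734, - 303.98, - 197, - 53,226,229,692,740,942]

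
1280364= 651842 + 628522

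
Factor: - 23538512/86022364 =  - 2^2 * 37^1*109^( - 1)*39761^1 * 197299^( - 1) = - 5884628/21505591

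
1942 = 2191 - 249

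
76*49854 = 3788904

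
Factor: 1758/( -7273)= -2^1*3^1*7^( - 1)*293^1*1039^( - 1) 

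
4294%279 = 109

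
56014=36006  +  20008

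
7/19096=1/2728=0.00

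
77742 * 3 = 233226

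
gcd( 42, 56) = 14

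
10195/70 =145 + 9/14 = 145.64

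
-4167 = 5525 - 9692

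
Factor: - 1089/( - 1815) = 3^1*5^(-1 ) = 3/5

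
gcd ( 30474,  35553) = 5079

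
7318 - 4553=2765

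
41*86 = 3526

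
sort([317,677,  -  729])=[-729, 317,677]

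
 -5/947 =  - 1  +  942/947= -0.01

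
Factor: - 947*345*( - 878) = 286855770= 2^1 *3^1*5^1 * 23^1 * 439^1*947^1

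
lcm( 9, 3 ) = 9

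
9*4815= 43335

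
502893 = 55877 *9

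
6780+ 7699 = 14479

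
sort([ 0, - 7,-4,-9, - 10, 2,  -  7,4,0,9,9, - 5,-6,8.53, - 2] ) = [ - 10, - 9, - 7,-7, - 6, - 5, - 4, - 2,0 , 0, 2,4 , 8.53,9,9 ] 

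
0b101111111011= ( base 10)3067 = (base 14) 1191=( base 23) 5i8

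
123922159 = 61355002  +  62567157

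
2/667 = 2/667 = 0.00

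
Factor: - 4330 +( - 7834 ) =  - 12164 = -2^2*3041^1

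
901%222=13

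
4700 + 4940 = 9640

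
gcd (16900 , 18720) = 260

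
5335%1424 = 1063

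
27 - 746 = -719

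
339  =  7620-7281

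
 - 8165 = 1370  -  9535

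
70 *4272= 299040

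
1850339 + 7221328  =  9071667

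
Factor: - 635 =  - 5^1*127^1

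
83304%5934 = 228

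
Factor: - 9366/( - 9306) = 3^( - 1 )* 7^1*11^( - 1)*47^( - 1 )*223^1 = 1561/1551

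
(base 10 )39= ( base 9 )43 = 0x27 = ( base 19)21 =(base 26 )1D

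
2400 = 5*480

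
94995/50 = 1899 + 9/10 =1899.90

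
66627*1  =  66627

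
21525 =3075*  7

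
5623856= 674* 8344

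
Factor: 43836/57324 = 13/17 = 13^1*17^ ( - 1)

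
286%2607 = 286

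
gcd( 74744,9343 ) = 9343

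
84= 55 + 29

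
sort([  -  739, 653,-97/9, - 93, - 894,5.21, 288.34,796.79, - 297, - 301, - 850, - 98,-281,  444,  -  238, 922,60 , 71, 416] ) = [ - 894, - 850, - 739 ,-301, - 297, - 281  , -238,- 98  , - 93, - 97/9,5.21,60,71,288.34, 416, 444, 653,796.79,922] 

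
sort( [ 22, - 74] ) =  [- 74, 22 ] 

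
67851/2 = 33925  +  1/2 =33925.50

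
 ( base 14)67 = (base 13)70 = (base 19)4F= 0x5B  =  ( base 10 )91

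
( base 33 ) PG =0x349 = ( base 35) O1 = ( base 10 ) 841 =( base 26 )169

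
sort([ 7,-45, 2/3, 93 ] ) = [ - 45, 2/3,7 , 93 ]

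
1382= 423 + 959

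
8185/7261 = 8185/7261 = 1.13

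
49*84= 4116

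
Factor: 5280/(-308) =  - 2^3*3^1*5^1*7^( - 1) = - 120/7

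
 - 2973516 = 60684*( -49 ) 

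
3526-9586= -6060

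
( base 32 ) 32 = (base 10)98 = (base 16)62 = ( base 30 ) 38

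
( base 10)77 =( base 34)29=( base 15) 52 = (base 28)2L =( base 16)4D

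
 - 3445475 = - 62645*55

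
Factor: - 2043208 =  - 2^3*97^1* 2633^1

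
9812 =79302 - 69490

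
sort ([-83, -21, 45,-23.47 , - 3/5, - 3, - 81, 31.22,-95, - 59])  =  [ - 95, - 83, - 81,  -  59, -23.47, - 21 , - 3, - 3/5, 31.22, 45]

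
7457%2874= 1709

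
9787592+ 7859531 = 17647123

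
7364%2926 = 1512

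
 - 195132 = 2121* ( - 92)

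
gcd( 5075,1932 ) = 7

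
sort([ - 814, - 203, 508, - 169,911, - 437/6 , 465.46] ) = [ - 814 , - 203, - 169, - 437/6,  465.46, 508, 911]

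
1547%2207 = 1547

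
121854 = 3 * 40618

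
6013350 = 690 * 8715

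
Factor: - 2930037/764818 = - 2^(-1)*3^1*11^1*61^ ( - 1) * 6269^( - 1 ) * 88789^1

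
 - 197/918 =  -197/918 = -0.21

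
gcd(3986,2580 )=2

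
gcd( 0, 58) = 58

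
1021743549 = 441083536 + 580660013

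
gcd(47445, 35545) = 5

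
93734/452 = 207 +85/226 = 207.38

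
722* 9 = 6498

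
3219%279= 150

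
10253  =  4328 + 5925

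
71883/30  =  2396 + 1/10 = 2396.10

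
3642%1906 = 1736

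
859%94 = 13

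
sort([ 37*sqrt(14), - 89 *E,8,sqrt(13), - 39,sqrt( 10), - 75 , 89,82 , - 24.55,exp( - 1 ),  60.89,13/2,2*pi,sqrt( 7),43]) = [-89*E, - 75,  -  39, - 24.55,exp ( - 1),sqrt( 7),sqrt( 10),sqrt(13), 2*pi,13/2,8, 43, 60.89,82,89 , 37*sqrt (14 ) ] 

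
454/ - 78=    - 227/39  =  - 5.82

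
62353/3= 62353/3 = 20784.33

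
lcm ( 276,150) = 6900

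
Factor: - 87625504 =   -  2^5*1223^1*2239^1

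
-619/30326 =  - 619/30326 = -  0.02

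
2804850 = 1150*2439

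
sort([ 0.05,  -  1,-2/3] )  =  [  -  1,-2/3, 0.05 ]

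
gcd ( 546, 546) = 546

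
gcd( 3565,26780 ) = 5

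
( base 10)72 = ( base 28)2g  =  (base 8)110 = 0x48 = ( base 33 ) 26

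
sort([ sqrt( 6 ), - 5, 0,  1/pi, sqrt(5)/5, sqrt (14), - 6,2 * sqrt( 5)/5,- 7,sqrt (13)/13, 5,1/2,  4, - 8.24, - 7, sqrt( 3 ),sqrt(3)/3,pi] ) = [-8.24, - 7, - 7, - 6, - 5, 0,  sqrt( 13)/13,1/pi,sqrt(5)/5,1/2,sqrt (3) /3, 2 * sqrt(5 ) /5 , sqrt (3),sqrt( 6), pi,  sqrt(14),4,5 ] 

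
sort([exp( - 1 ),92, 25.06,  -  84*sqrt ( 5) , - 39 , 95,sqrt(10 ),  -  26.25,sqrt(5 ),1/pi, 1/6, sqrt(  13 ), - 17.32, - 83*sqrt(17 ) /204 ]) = [ - 84 *sqrt ( 5), - 39, - 26.25, - 17.32,-83*sqrt(17) /204, 1/6, 1/pi,  exp( - 1),sqrt( 5),sqrt( 10), sqrt(13), 25.06,92,  95 ] 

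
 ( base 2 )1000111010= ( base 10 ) 570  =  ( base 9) 703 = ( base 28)ka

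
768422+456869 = 1225291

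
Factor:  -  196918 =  - 2^1*98459^1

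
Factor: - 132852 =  - 2^2*3^1 * 11071^1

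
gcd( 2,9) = 1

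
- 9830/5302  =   - 2 + 387/2651 = - 1.85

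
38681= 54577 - 15896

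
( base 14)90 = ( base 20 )66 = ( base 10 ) 126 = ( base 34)3o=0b1111110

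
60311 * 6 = 361866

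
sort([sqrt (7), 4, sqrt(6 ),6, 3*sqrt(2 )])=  [ sqrt (6),sqrt( 7), 4,3 * sqrt( 2),6] 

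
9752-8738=1014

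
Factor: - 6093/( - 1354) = 9/2 = 2^( - 1)*3^2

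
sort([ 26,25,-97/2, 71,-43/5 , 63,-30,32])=[ - 97/2 , - 30,-43/5, 25, 26,32 , 63,71] 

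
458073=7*65439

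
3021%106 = 53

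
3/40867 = 3/40867 =0.00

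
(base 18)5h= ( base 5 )412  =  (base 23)4f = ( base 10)107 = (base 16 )6B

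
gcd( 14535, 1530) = 765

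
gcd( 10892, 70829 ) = 1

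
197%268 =197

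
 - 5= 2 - 7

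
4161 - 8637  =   - 4476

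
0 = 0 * 18794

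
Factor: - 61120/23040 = -191/72 = - 2^ ( - 3 )*3^( - 2)*191^1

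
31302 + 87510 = 118812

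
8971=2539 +6432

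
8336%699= 647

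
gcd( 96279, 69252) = 3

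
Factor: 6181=7^1*883^1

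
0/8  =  0 =0.00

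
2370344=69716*34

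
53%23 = 7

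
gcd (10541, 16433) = 1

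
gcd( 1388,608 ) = 4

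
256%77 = 25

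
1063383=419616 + 643767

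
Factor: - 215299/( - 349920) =2^(-5)*3^ (-7 )*5^( - 1)*7^1*30757^1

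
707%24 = 11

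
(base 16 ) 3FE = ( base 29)167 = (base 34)u2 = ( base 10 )1022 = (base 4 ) 33332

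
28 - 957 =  - 929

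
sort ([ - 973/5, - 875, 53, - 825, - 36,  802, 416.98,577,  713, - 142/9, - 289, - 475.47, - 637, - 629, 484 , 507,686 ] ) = [ - 875, - 825, - 637, - 629, - 475.47 ,-289,-973/5, - 36, - 142/9,53,416.98, 484,  507, 577,686,713,802 ]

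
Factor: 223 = 223^1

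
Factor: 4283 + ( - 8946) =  - 4663 = - 4663^1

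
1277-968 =309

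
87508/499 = 87508/499 = 175.37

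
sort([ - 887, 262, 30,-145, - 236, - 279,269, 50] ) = [ - 887, - 279, - 236,- 145,30,50, 262,269]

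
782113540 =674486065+107627475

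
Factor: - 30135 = -3^1*5^1*7^2*41^1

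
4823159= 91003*53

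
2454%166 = 130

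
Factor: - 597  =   - 3^1*199^1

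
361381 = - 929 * ( - 389)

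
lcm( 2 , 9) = 18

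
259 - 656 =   -  397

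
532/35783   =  532/35783=0.01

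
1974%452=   166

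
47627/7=47627/7 =6803.86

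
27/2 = 13+1/2  =  13.50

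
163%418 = 163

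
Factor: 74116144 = 2^4* 673^1 * 6883^1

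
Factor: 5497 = 23^1*239^1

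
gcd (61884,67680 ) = 36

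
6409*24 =153816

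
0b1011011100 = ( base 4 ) 23130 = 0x2DC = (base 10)732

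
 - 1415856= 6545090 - 7960946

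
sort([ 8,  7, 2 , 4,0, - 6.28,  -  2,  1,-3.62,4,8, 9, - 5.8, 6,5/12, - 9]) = [-9, - 6.28,- 5.8, - 3.62,- 2, 0, 5/12, 1,2,4 , 4, 6,7, 8,8, 9] 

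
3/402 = 1/134= 0.01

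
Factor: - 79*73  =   - 73^1*79^1 = - 5767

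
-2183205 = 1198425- 3381630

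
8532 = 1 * 8532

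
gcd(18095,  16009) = 7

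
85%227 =85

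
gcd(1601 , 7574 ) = 1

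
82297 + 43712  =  126009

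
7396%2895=1606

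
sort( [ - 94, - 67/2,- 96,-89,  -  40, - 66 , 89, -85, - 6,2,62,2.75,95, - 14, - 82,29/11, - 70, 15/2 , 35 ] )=[ - 96, - 94 , - 89 , - 85, - 82, - 70, - 66, - 40, - 67/2, - 14, - 6,2,29/11, 2.75,15/2,35, 62,89,95]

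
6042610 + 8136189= 14178799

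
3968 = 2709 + 1259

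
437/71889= 437/71889 = 0.01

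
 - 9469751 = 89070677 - 98540428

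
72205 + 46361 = 118566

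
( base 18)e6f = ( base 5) 122114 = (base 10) 4659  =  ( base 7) 16404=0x1233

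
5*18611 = 93055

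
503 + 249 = 752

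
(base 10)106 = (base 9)127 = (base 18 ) 5g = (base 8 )152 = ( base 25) 46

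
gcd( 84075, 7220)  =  95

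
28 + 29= 57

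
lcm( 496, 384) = 11904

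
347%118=111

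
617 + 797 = 1414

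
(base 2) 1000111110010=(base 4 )1013302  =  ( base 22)9ai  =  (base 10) 4594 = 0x11F2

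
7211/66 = 109+ 17/66 = 109.26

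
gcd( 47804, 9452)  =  68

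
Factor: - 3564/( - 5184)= 11/16 = 2^( - 4)*11^1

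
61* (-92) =-5612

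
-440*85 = -37400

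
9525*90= 857250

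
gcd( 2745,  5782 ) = 1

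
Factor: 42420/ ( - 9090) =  - 14/3 = - 2^1*3^( - 1)*7^1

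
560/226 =280/113=2.48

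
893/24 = 37 + 5/24 = 37.21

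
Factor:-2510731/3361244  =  -2^( - 2 )*97^( - 1 )*8663^ ( - 1 ) *2510731^1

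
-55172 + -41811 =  - 96983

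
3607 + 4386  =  7993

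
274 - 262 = 12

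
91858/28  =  3280 + 9/14=3280.64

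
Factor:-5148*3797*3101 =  - 60615110556 = - 2^2 * 3^2*7^1*11^1 *13^1*443^1*3797^1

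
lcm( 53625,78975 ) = 4343625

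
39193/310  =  126  +  133/310 = 126.43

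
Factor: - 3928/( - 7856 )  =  1/2  =  2^( - 1 )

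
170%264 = 170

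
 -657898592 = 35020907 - 692919499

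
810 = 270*3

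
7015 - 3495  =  3520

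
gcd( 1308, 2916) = 12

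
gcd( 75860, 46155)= 5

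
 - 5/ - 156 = 5/156 =0.03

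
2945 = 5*589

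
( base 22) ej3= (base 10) 7197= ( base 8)16035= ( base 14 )28A1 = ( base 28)951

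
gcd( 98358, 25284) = 6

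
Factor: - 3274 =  - 2^1*1637^1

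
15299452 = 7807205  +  7492247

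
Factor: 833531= 53^1*15727^1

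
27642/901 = 1626/53 = 30.68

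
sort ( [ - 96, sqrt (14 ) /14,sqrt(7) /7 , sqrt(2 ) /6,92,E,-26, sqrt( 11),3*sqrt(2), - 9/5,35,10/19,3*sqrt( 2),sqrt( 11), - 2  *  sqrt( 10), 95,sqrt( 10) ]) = [ - 96,  -  26, - 2*sqrt( 10),  -  9/5 , sqrt(2)/6,sqrt ( 14) /14,sqrt(7 ) /7,10/19,E, sqrt (10 ),sqrt( 11),sqrt( 11), 3*sqrt( 2),3*sqrt( 2 ), 35 , 92, 95 ] 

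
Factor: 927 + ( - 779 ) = 148=2^2 * 37^1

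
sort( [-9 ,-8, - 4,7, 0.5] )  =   [ - 9  , - 8, - 4, 0.5, 7]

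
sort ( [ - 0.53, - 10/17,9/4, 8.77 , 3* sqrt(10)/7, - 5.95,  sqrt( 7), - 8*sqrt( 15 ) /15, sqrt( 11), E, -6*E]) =[ - 6 * E,  -  5.95, - 8*sqrt(15 ) /15, - 10/17, - 0.53, 3*sqrt( 10)/7,9/4,sqrt( 7 ), E,sqrt( 11), 8.77]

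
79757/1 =79757 = 79757.00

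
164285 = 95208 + 69077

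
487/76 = 6 + 31/76  =  6.41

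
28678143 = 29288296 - 610153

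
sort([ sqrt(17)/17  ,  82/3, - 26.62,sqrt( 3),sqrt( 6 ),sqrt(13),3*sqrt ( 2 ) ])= [ -26.62,sqrt(17) /17  ,  sqrt (3 ),sqrt(6 ) , sqrt( 13),3*sqrt( 2),82/3]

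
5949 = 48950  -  43001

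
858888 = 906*948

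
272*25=6800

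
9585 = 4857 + 4728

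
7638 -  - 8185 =15823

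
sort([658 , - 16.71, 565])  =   [ - 16.71, 565,658 ]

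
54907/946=54907/946 = 58.04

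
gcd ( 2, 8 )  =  2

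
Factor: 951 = 3^1 * 317^1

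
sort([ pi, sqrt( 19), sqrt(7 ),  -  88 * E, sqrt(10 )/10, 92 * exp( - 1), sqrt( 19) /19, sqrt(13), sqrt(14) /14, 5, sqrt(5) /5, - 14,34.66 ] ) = [ - 88*E , - 14, sqrt( 19)/19, sqrt (14 ) /14 , sqrt( 10 ) /10,sqrt(5) /5, sqrt( 7),pi, sqrt (13), sqrt(19), 5,92*exp(-1 ), 34.66]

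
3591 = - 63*(-57)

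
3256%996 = 268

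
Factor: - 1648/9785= - 16/95=- 2^4*5^( - 1 )*19^(-1)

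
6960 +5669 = 12629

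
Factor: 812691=3^2*11^1 * 8209^1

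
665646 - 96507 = 569139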